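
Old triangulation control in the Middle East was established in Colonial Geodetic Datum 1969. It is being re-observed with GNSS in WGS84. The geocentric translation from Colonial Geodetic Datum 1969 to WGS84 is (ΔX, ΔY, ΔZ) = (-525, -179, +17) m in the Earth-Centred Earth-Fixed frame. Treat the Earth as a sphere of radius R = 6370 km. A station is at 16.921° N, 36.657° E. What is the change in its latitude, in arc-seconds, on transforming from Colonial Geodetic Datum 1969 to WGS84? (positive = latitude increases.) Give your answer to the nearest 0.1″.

sin φ = 0.291053, cos φ = 0.956707, sin λ = 0.597023, cos λ = 0.802224.
North component: ΔN = −sin φ cos λ·ΔX − sin φ sin λ·ΔY + cos φ·ΔZ = −(0.291053)(0.802224)(-525) − (0.291053)(0.597023)(-179) + (0.956707)(17) = 169.95 m.
1° of latitude spans πR/180 = 111177 m, so Δφ = 169.95 / 111177 × 3600 = 5.503″.

Δφ = 5.5″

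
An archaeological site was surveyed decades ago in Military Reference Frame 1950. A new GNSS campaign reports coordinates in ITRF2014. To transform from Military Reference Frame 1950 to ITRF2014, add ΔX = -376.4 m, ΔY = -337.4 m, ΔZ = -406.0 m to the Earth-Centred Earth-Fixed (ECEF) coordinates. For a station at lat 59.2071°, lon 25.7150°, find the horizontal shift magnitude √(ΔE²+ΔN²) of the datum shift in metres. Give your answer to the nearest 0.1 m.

The local east axis at (φ, λ) is (−sin λ, cos λ, 0), so ΔE = −sin(25.7150°)·(-376.4) + cos(25.7150°)·(-337.4) = -140.67 m.
The local north axis is (−sin φ cos λ, −sin φ sin λ, cos φ), giving ΔN = 291.314 + 125.758 − 207.846 = 209.23 m.
Horizontal magnitude = √(ΔE² + ΔN²) = √((-140.67)² + 209.23²) = 252.12 m.

252.1 m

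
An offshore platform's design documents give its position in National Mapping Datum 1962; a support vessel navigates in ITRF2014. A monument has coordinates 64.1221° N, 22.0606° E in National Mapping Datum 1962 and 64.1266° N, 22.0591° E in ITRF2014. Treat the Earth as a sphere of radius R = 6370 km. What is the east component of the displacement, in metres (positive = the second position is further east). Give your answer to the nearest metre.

Δφ = 64.1266° − 64.1221° = +0.0045°; Δλ = 22.0591° − 22.0606° = -0.0015°.
1° along a meridian = πR/180 = 111177 m.
ΔN = Δφ × 111177 = 500.3 m; ΔE = Δλ × 111177 × cos(64.1221°) = -0.0015 × 111177 × 0.436455 = -72.8 m.

ΔE = -73 m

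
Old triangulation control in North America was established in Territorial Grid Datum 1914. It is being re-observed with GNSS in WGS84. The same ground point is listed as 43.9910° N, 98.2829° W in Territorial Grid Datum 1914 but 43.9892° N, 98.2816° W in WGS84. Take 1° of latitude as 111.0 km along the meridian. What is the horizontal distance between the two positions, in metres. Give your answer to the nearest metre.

225 m

Δφ = 43.9892° − 43.9910° = -0.0018°; Δλ = -98.2816° − -98.2829° = +0.0013°.
ΔN = Δφ × 111000 = -199.8 m; ΔE = Δλ × 111000 × cos(43.9910°) = +0.0013 × 111000 × 0.719449 = 103.8 m.
Distance = √(ΔE² + ΔN²) = √(103.8² + (-199.8)²) = 225.2 m.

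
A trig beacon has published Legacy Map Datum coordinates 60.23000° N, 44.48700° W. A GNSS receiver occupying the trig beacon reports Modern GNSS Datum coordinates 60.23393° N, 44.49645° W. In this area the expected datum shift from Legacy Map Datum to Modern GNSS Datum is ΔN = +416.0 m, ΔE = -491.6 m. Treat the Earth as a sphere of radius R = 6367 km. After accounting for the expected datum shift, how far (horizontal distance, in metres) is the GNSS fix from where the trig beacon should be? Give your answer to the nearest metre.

Observed coordinate differences: Δφ = +0.00393°, Δλ = -0.00945°.
Converting to metres (1° lat = 111125 m, cos φ = 0.496520): observed ΔN = 436.7 m, observed ΔE = -521.4 m.
Subtracting the expected shift leaves a residual of 436.7 − (416.0) = 20.7 m north and -521.4 − (-491.6) = -29.8 m east.
Residual distance = √(20.7² + (-29.8)²) = 36.3 m.

36 m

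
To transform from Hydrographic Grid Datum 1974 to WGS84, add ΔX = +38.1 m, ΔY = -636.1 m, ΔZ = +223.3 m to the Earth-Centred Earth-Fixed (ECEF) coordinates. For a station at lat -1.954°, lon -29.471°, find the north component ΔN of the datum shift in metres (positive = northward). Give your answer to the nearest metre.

At φ = -1.954°, λ = -29.471°: sin φ = -0.034097, cos φ = 0.999419, sin λ = -0.491983, cos λ = 0.870605.
ΔN = −sin φ cos λ·ΔX − sin φ sin λ·ΔY + cos φ·ΔZ = −(-0.034097)(0.870605)(38.1) − (-0.034097)(-0.491983)(-636.1) + (0.999419)(223.3) = 234.97 m.

ΔN = 235 m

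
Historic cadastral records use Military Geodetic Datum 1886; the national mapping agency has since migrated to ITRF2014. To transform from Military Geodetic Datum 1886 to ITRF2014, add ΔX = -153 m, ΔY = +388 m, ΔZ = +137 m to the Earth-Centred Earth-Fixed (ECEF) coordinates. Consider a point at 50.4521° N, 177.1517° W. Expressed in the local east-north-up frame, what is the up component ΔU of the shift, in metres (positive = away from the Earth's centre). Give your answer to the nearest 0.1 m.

The local up (radial) axis is (cos φ cos λ, cos φ sin λ, sin φ), giving ΔU = 97.298 − 12.276 + 105.640 = 190.66 m.

ΔU = 190.7 m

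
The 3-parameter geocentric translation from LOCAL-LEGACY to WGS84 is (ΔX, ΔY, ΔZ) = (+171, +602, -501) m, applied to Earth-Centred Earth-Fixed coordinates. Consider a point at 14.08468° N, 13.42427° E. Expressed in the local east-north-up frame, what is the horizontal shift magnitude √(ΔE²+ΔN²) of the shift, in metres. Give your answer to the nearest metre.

782 m

The local east axis at (φ, λ) is (−sin λ, cos λ, 0), so ΔE = −sin(13.42427°)·171 + cos(13.42427°)·602 = 545.85 m.
The local north axis is (−sin φ cos λ, −sin φ sin λ, cos φ), giving ΔN = -40.477 − 34.011 − 485.938 = -560.43 m.
Horizontal magnitude = √(ΔE² + ΔN²) = √(545.85² + (-560.43)²) = 782.33 m.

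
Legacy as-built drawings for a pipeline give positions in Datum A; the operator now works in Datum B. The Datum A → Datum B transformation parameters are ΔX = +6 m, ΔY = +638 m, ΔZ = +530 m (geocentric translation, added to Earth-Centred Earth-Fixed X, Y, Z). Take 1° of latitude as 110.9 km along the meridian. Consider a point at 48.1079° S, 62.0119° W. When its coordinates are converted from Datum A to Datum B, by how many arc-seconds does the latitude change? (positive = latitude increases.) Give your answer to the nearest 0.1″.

sin φ = -0.744404, cos φ = 0.667730, sin λ = -0.883045, cos λ = 0.469288.
North component: ΔN = −sin φ cos λ·ΔX − sin φ sin λ·ΔY + cos φ·ΔZ = −(-0.744404)(0.469288)(6) − (-0.744404)(-0.883045)(638) + (0.667730)(530) = -63.39 m.
1° of latitude spans 110900 m, so Δφ = -63.39 / 110900 × 3600 = -2.058″.

Δφ = -2.1″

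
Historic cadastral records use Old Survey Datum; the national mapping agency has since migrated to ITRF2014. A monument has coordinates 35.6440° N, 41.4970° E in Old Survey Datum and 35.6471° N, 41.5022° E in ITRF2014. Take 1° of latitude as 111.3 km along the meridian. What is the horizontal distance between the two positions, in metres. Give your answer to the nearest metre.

Δφ = 35.6471° − 35.6440° = +0.0031°; Δλ = 41.5022° − 41.4970° = +0.0052°.
ΔN = Δφ × 111300 = 345.0 m; ΔE = Δλ × 111300 × cos(35.6440°) = +0.0052 × 111300 × 0.812653 = 470.3 m.
Distance = √(ΔE² + ΔN²) = √(470.3² + 345.0²) = 583.3 m.

583 m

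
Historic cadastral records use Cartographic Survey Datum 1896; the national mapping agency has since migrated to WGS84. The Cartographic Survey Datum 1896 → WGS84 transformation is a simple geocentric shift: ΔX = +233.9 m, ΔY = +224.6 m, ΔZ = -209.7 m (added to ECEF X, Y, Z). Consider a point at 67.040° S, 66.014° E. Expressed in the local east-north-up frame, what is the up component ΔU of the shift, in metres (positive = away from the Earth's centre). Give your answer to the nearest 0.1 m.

At φ = -67.040°, λ = 66.014°: sin φ = -0.920777, cos φ = 0.390088, sin λ = 0.913645, cos λ = 0.406513.
ΔU = cos φ cos λ·ΔX + cos φ sin λ·ΔY + sin φ·ΔZ = (0.390088)(0.406513)(233.9) + (0.390088)(0.913645)(224.6) + (-0.920777)(-209.7) = 310.23 m.

ΔU = 310.2 m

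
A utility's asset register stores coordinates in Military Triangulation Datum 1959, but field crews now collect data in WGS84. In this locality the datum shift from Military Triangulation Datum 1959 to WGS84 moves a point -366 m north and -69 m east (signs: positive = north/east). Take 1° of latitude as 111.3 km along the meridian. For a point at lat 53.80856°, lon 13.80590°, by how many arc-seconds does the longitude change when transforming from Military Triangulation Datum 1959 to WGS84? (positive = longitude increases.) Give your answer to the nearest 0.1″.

Δλ = -3.8″

At latitude 53.80856°, cos φ = 0.590485.
1° of longitude at this latitude = 111.3 × cos φ = 65.72 km, so Δλ = -69.0 / 65721.0 = -0.0010499° = -3.780″.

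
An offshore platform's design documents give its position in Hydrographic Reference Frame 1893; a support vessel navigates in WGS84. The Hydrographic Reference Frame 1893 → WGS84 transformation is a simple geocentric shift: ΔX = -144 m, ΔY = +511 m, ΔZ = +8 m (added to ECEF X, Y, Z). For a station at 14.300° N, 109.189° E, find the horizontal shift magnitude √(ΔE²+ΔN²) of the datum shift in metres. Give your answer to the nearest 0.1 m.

The local east axis at (φ, λ) is (−sin λ, cos λ, 0), so ΔE = −sin(109.189°)·(-144) + cos(109.189°)·511 = -31.96 m.
The local north axis is (−sin φ cos λ, −sin φ sin λ, cos φ), giving ΔN = -11.691 − 119.204 + 7.752 = -123.14 m.
Horizontal magnitude = √(ΔE² + ΔN²) = √((-31.96)² + (-123.14)²) = 127.22 m.

127.2 m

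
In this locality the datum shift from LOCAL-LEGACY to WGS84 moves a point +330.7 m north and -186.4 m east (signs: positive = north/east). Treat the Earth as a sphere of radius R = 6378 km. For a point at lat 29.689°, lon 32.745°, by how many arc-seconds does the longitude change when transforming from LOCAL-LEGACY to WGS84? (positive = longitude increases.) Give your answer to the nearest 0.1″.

Δλ = -6.9″

At latitude 29.689°, cos φ = 0.868727.
One radian of longitude at latitude φ spans R cos φ, so Δλ = ΔE / (R cos φ) = -186.4 / (6378000 × 0.868727) = -3.3642e-05 rad = -6.939″.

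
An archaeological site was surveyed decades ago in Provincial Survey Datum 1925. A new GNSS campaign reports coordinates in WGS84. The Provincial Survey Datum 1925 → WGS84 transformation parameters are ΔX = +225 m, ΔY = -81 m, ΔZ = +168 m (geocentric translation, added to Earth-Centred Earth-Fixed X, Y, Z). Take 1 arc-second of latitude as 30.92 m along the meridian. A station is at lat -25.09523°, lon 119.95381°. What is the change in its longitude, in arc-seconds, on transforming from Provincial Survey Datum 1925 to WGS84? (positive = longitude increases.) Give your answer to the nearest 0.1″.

Δλ = -5.5″

sin φ = -0.424124, cos φ = 0.905604, sin λ = 0.866428, cos λ = -0.499302.
East component: ΔE = −sin λ·ΔX + cos λ·ΔY = −(0.866428)(225) + (-0.499302)(-81) = -154.50 m.
1° of latitude spans 3600 × 30.92 = 111312 m; at latitude φ, 1° of longitude spans that × cos φ = 100804.6 m, so Δλ = -154.50 / 100804.6 × 3600 = -5.518″.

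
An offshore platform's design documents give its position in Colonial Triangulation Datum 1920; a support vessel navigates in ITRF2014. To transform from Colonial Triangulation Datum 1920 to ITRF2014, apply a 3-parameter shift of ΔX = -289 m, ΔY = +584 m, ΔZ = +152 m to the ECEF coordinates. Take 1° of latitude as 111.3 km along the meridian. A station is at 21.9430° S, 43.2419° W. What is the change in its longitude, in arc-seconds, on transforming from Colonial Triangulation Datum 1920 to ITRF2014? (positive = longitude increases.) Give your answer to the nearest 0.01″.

sin φ = -0.373684, cos φ = 0.927556, sin λ = -0.685080, cos λ = 0.728468.
East component: ΔE = −sin λ·ΔX + cos λ·ΔY = −(-0.685080)(-289) + (0.728468)(584) = 227.44 m.
1° of latitude spans 111300 m; at latitude φ, 1° of longitude spans that × cos φ = 103237.0 m, so Δλ = 227.44 / 103237.0 × 3600 = 7.931″.

Δλ = 7.93″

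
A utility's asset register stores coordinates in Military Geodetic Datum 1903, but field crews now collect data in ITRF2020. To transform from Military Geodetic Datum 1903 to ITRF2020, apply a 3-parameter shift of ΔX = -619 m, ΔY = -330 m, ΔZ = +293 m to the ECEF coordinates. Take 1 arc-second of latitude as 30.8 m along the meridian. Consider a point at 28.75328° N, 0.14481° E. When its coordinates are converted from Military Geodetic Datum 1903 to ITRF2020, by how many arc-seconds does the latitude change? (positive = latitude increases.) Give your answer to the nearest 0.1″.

sin φ = 0.481039, cos φ = 0.876699, sin λ = 0.002527, cos λ = 0.999997.
North component: ΔN = −sin φ cos λ·ΔX − sin φ sin λ·ΔY + cos φ·ΔZ = −(0.481039)(0.999997)(-619) − (0.481039)(0.002527)(-330) + (0.876699)(293) = 555.04 m.
1° of latitude spans 3600 × 30.80 = 110880 m, so Δφ = 555.04 / 110880 × 3600 = 18.021″.

Δφ = 18.0″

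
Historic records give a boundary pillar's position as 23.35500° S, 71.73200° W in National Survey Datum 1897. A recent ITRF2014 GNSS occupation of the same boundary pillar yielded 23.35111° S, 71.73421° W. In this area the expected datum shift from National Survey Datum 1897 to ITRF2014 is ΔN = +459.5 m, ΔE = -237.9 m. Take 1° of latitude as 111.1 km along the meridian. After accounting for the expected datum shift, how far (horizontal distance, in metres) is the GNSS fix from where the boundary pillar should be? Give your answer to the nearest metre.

30 m

Observed coordinate differences: Δφ = +0.00389°, Δλ = -0.00221°.
Converting to metres (1° lat = 111100 m, cos φ = 0.918066): observed ΔN = 432.2 m, observed ΔE = -225.4 m.
Subtracting the expected shift leaves a residual of 432.2 − (459.5) = -27.3 m north and -225.4 − (-237.9) = 12.5 m east.
Residual distance = √((-27.3)² + 12.5²) = 30.0 m.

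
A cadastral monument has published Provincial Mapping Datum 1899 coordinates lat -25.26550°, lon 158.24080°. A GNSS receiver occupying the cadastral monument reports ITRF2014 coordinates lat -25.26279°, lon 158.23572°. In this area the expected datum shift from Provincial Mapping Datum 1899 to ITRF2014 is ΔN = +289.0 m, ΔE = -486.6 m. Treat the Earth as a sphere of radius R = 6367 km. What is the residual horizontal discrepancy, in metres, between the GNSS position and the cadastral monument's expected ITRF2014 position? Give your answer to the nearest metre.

Observed coordinate differences: Δφ = +0.00271°, Δλ = -0.00508°.
Converting to metres (1° lat = 111125 m, cos φ = 0.904340): observed ΔN = 301.1 m, observed ΔE = -510.5 m.
Subtracting the expected shift leaves a residual of 301.1 − (289.0) = 12.1 m north and -510.5 − (-486.6) = -23.9 m east.
Residual distance = √(12.1² + (-23.9)²) = 26.8 m.

27 m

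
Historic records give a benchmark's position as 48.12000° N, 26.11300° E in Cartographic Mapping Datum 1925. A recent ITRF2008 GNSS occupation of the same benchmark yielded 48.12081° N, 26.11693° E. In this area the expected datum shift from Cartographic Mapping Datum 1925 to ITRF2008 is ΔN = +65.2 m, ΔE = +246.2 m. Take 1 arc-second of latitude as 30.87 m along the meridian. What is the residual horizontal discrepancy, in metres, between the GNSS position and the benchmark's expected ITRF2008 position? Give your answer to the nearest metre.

52 m

Observed coordinate differences: Δφ = +0.00081°, Δλ = +0.00393°.
Converting to metres (1° lat = 111132 m, cos φ = 0.667573): observed ΔN = 90.0 m, observed ΔE = 291.6 m.
Subtracting the expected shift leaves a residual of 90.0 − (65.2) = 24.8 m north and 291.6 − (246.2) = 45.4 m east.
Residual distance = √(24.8² + 45.4²) = 51.7 m.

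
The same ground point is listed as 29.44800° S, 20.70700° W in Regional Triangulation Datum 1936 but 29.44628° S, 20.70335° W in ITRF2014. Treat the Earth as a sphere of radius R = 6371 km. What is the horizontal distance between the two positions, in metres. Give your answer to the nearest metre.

Δφ = -29.44628° − -29.44800° = +0.00172°; Δλ = -20.70335° − -20.70700° = +0.00365°.
1° along a meridian = πR/180 = 111195 m.
ΔN = Δφ × 111195 = 191.3 m; ΔE = Δλ × 111195 × cos(-29.44800°) = +0.00365 × 111195 × 0.870802 = 353.4 m.
Distance = √(ΔE² + ΔN²) = √(353.4² + 191.3²) = 401.9 m.

402 m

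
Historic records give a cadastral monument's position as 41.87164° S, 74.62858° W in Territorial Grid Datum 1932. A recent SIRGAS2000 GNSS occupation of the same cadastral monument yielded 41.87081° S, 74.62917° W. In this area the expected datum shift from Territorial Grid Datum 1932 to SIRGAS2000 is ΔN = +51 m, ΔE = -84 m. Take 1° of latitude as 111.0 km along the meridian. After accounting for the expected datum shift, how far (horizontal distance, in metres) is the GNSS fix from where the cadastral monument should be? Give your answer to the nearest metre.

Observed coordinate differences: Δφ = +0.00083°, Δλ = -0.00059°.
Converting to metres (1° lat = 111000 m, cos φ = 0.744642): observed ΔN = 92.1 m, observed ΔE = -48.8 m.
Subtracting the expected shift leaves a residual of 92.1 − (51) = 41.1 m north and -48.8 − (-84) = 35.2 m east.
Residual distance = √(41.1² + 35.2²) = 54.2 m.

54 m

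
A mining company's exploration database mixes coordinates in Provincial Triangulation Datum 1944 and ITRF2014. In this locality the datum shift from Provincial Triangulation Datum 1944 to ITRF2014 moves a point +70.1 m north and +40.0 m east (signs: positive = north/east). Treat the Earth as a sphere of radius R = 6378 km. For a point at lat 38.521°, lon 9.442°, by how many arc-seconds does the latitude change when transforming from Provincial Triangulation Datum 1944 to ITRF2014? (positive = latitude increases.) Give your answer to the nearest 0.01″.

On a sphere of radius R, 1 rad of latitude = R, so Δφ = ΔN / R = 70.1 / 6378000 = 1.0991e-05 rad = 2.267″.

Δφ = 2.27″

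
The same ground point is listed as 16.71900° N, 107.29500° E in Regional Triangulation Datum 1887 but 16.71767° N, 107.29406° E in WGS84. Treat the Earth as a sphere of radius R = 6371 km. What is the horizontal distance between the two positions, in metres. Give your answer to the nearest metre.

179 m

Δφ = 16.71767° − 16.71900° = -0.00133°; Δλ = 107.29406° − 107.29500° = -0.00094°.
1° along a meridian = πR/180 = 111195 m.
ΔN = Δφ × 111195 = -147.9 m; ΔE = Δλ × 111195 × cos(16.71900°) = -0.00094 × 111195 × 0.957727 = -100.1 m.
Distance = √(ΔE² + ΔN²) = √((-100.1)² + (-147.9)²) = 178.6 m.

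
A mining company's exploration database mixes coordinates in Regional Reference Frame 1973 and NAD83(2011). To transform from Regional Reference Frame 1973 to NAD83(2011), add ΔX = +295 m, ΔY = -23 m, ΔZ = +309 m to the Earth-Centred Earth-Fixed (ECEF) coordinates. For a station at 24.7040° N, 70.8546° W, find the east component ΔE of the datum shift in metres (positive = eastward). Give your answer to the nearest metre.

ΔE = 271 m

At φ = 24.7040°, λ = -70.8546°: sin φ = 0.417930, cos φ = 0.908479, sin λ = -0.944689, cos λ = 0.327967.
ΔE = −sin λ·ΔX + cos λ·ΔY = −(-0.944689)·(295) + (0.327967)·(-23) = 271.14 m.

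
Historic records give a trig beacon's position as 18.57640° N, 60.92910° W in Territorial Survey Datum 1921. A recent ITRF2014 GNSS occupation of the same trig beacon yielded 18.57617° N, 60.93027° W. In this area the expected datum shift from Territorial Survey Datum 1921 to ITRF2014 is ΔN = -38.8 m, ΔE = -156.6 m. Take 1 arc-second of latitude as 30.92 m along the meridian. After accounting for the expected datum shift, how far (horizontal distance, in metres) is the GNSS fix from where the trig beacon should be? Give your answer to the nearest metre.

36 m

Observed coordinate differences: Δφ = -0.00023°, Δλ = -0.00117°.
Converting to metres (1° lat = 111312 m, cos φ = 0.947900): observed ΔN = -25.6 m, observed ΔE = -123.4 m.
Subtracting the expected shift leaves a residual of -25.6 − (-38.8) = 13.2 m north and -123.4 − (-156.6) = 33.2 m east.
Residual distance = √(13.2² + 33.2²) = 35.7 m.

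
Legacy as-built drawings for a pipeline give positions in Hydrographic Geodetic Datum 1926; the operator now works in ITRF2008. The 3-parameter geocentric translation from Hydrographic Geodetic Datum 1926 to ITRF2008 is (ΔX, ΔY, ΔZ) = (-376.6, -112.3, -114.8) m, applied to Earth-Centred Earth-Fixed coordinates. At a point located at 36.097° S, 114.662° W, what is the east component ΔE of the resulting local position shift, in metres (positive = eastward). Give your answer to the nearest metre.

ΔE = -295 m

The local east axis at (φ, λ) is (−sin λ, cos λ, 0), so ΔE = −sin(-114.662°)·(-376.6) + cos(-114.662°)·(-112.3) = -295.39 m.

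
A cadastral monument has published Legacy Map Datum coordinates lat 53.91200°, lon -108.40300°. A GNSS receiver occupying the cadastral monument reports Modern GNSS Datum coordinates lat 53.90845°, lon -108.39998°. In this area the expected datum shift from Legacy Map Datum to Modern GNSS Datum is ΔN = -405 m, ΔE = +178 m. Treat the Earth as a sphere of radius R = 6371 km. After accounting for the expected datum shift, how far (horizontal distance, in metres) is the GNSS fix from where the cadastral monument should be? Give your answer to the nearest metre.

Observed coordinate differences: Δφ = -0.00355°, Δλ = +0.00302°.
Converting to metres (1° lat = 111195 m, cos φ = 0.589027): observed ΔN = -394.7 m, observed ΔE = 197.8 m.
Subtracting the expected shift leaves a residual of -394.7 − (-405) = 10.3 m north and 197.8 − (178) = 19.8 m east.
Residual distance = √(10.3² + 19.8²) = 22.3 m.

22 m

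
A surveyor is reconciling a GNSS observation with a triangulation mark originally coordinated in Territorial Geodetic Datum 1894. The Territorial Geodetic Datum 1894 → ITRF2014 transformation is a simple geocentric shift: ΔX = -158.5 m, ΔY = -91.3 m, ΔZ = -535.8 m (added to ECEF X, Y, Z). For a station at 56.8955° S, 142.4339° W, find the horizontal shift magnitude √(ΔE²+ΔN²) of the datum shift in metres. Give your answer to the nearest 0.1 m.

142.8 m

The local east axis at (φ, λ) is (−sin λ, cos λ, 0), so ΔE = −sin(-142.4339°)·(-158.5) + cos(-142.4339°)·(-91.3) = -24.26 m.
The local north axis is (−sin φ cos λ, −sin φ sin λ, cos φ), giving ΔN = 105.241 + 46.628 − 292.637 = -140.77 m.
Horizontal magnitude = √(ΔE² + ΔN²) = √((-24.26)² + (-140.77)²) = 142.84 m.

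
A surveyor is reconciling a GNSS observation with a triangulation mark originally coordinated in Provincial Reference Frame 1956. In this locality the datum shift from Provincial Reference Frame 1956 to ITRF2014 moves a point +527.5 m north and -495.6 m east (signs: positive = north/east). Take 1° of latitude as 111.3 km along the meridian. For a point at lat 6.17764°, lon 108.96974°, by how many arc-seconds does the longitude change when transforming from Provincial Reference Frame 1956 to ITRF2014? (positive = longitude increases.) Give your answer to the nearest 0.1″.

Δλ = -16.1″

At latitude 6.17764°, cos φ = 0.994193.
1° of longitude at this latitude = 111.3 × cos φ = 110.65 km, so Δλ = -495.6 / 110653.7 = -0.0044788° = -16.124″.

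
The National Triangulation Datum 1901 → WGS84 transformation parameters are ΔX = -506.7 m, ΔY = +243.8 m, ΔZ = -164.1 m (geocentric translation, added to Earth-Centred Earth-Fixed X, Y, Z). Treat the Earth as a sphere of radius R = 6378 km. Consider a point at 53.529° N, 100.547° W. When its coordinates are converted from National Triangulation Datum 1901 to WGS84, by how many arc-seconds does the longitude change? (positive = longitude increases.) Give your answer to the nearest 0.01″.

sin φ = 0.804158, cos φ = 0.594416, sin λ = -0.983105, cos λ = -0.183042.
East component: ΔE = −sin λ·ΔX + cos λ·ΔY = −(-0.983105)(-506.7) + (-0.183042)(243.8) = -542.76 m.
1° of latitude spans πR/180 = 111317 m; at latitude φ, 1° of longitude spans that × cos φ = 66168.6 m, so Δλ = -542.76 / 66168.6 × 3600 = -29.530″.

Δλ = -29.53″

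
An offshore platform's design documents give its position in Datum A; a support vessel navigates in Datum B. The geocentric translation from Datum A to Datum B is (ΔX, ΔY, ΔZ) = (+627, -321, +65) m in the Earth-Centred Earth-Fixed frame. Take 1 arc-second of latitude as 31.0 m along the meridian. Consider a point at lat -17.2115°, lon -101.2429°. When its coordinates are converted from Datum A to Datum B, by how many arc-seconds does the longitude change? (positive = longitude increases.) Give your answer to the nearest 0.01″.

sin φ = -0.295900, cos φ = 0.955219, sin λ = -0.980809, cos λ = -0.194969.
East component: ΔE = −sin λ·ΔX + cos λ·ΔY = −(-0.980809)(627) + (-0.194969)(-321) = 677.55 m.
1° of latitude spans 3600 × 31.00 = 111600 m; at latitude φ, 1° of longitude spans that × cos φ = 106602.4 m, so Δλ = 677.55 / 106602.4 × 3600 = 22.881″.

Δλ = 22.88″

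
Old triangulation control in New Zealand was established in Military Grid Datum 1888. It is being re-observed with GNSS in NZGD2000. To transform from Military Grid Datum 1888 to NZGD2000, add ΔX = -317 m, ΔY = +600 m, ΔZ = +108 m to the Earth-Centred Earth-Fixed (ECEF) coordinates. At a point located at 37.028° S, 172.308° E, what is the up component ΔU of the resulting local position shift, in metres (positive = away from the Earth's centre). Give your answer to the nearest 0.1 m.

The local up (radial) axis is (cos φ cos λ, cos φ sin λ, sin φ), giving ΔU = 250.797 + 64.114 − 65.038 = 249.87 m.

ΔU = 249.9 m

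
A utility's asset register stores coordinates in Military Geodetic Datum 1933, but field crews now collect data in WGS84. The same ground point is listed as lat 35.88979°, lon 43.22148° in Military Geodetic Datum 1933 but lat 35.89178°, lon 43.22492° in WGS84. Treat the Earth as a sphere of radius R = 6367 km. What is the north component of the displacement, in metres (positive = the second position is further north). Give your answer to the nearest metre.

Δφ = 35.89178° − 35.88979° = +0.00199°; Δλ = 43.22492° − 43.22148° = +0.00344°.
1° along a meridian = πR/180 = 111125 m.
ΔN = Δφ × 111125 = 221.1 m; ΔE = Δλ × 111125 × cos(35.88979°) = +0.00344 × 111125 × 0.810146 = 309.7 m.

ΔN = 221 m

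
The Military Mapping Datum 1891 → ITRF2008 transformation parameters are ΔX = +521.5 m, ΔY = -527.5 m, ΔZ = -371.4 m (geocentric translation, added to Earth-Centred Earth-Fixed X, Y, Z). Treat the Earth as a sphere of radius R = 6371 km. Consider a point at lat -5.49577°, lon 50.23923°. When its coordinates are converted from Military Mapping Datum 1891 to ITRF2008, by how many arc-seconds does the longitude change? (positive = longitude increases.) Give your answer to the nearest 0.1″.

Δλ = -24.0″

sin φ = -0.095772, cos φ = 0.995403, sin λ = 0.768722, cos λ = 0.639584.
East component: ΔE = −sin λ·ΔX + cos λ·ΔY = −(0.768722)(521.5) + (0.639584)(-527.5) = -738.27 m.
1° of latitude spans πR/180 = 111195 m; at latitude φ, 1° of longitude spans that × cos φ = 110683.8 m, so Δλ = -738.27 / 110683.8 × 3600 = -24.012″.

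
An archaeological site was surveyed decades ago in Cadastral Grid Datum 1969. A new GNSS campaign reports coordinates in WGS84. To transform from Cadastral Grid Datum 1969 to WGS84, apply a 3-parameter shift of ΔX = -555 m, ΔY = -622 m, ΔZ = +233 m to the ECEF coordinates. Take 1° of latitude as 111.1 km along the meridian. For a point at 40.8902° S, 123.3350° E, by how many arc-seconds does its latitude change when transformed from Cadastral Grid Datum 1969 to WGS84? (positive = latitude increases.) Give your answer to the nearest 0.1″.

sin φ = -0.654612, cos φ = 0.755965, sin λ = 0.835472, cos λ = -0.549533.
North component: ΔN = −sin φ cos λ·ΔX − sin φ sin λ·ΔY + cos φ·ΔZ = −(-0.654612)(-0.549533)(-555) − (-0.654612)(0.835472)(-622) + (0.755965)(233) = 35.61 m.
1° of latitude spans 111100 m, so Δφ = 35.61 / 111100 × 3600 = 1.154″.

Δφ = 1.2″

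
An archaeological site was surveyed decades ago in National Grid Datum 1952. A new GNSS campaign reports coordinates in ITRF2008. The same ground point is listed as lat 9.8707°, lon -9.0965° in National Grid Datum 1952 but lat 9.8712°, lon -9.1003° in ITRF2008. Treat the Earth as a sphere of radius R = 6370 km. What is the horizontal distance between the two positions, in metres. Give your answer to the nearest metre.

Δφ = 9.8712° − 9.8707° = +0.0005°; Δλ = -9.1003° − -9.0965° = -0.0038°.
1° along a meridian = πR/180 = 111177 m.
ΔN = Δφ × 111177 = 55.6 m; ΔE = Δλ × 111177 × cos(9.8707°) = -0.0038 × 111177 × 0.985197 = -416.2 m.
Distance = √(ΔE² + ΔN²) = √((-416.2)² + 55.6²) = 419.9 m.

420 m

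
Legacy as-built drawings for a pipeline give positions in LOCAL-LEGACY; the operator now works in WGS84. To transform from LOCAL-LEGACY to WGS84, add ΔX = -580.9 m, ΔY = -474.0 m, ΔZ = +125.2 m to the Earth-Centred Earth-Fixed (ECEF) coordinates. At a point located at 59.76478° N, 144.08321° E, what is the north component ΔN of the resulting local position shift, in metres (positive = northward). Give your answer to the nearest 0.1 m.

At φ = 59.76478°, λ = 144.08321°: sin φ = 0.863965, cos φ = 0.503551, sin λ = 0.586610, cos λ = -0.809870.
ΔN = −sin φ cos λ·ΔX − sin φ sin λ·ΔY + cos φ·ΔZ = −(0.863965)(-0.809870)(-580.9) − (0.863965)(0.586610)(-474.0) + (0.503551)(125.2) = -103.18 m.

ΔN = -103.2 m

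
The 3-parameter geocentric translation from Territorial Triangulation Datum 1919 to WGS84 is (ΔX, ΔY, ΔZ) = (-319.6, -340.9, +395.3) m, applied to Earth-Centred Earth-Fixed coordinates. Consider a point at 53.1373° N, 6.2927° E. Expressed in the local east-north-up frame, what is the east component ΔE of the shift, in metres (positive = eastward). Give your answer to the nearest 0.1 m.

ΔE = -303.8 m

At φ = 53.1373°, λ = 6.2927°: sin φ = 0.800075, cos φ = 0.599899, sin λ = 0.109608, cos λ = 0.993975.
ΔE = −sin λ·ΔX + cos λ·ΔY = −(0.109608)·(-319.6) + (0.993975)·(-340.9) = -303.82 m.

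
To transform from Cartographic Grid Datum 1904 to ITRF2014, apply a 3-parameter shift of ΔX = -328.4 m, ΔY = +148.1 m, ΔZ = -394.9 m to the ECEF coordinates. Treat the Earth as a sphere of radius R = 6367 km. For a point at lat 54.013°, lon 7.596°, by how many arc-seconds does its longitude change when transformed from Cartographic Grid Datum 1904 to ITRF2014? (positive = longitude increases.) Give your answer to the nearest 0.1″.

sin φ = 0.809150, cos φ = 0.587602, sin λ = 0.132187, cos λ = 0.991225.
East component: ΔE = −sin λ·ΔX + cos λ·ΔY = −(0.132187)(-328.4) + (0.991225)(148.1) = 190.21 m.
1° of latitude spans πR/180 = 111125 m; at latitude φ, 1° of longitude spans that × cos φ = 65297.3 m, so Δλ = 190.21 / 65297.3 × 3600 = 10.487″.

Δλ = 10.5″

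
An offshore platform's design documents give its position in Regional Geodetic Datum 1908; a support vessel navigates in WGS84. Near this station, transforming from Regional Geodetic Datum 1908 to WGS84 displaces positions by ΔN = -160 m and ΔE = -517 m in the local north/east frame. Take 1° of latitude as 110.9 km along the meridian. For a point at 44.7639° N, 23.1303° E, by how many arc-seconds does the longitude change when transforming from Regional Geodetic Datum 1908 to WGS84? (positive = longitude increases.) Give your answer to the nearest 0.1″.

Δλ = -23.6″

At latitude 44.7639°, cos φ = 0.710015.
1° of longitude at this latitude = 110.9 × cos φ = 78.74 km, so Δλ = -517.0 / 78740.6 = -0.0065659° = -23.637″.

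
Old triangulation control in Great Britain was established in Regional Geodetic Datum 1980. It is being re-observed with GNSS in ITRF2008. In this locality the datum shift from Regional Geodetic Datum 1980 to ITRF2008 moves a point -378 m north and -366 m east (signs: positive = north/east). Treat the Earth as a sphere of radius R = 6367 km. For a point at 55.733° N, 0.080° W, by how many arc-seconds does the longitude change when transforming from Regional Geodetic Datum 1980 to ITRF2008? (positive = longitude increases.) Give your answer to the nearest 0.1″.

Δλ = -21.1″

At latitude 55.733°, cos φ = 0.563050.
One radian of longitude at latitude φ spans R cos φ, so Δλ = ΔE / (R cos φ) = -366.0 / (6367000 × 0.563050) = -1.0209e-04 rad = -21.058″.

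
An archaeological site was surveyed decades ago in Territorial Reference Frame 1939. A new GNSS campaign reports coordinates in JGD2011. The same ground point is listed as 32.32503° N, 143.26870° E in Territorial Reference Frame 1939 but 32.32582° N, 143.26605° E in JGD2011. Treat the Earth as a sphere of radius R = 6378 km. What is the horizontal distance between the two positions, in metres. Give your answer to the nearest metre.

264 m

Δφ = 32.32582° − 32.32503° = +0.00079°; Δλ = 143.26605° − 143.26870° = -0.00265°.
1° along a meridian = πR/180 = 111317 m.
ΔN = Δφ × 111317 = 87.9 m; ΔE = Δλ × 111317 × cos(32.32503°) = -0.00265 × 111317 × 0.845028 = -249.3 m.
Distance = √(ΔE² + ΔN²) = √((-249.3)² + 87.9²) = 264.3 m.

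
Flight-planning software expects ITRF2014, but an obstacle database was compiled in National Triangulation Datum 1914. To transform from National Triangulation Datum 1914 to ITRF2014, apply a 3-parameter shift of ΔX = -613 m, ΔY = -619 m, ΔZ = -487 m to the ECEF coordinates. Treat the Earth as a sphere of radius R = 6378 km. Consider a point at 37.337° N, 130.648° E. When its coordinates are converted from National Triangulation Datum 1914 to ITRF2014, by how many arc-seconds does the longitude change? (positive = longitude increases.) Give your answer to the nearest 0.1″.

Δλ = 35.3″

sin φ = 0.606502, cos φ = 0.795082, sin λ = 0.758726, cos λ = -0.651410.
East component: ΔE = −sin λ·ΔX + cos λ·ΔY = −(0.758726)(-613) + (-0.651410)(-619) = 868.32 m.
1° of latitude spans πR/180 = 111317 m; at latitude φ, 1° of longitude spans that × cos φ = 88506.2 m, so Δλ = 868.32 / 88506.2 × 3600 = 35.319″.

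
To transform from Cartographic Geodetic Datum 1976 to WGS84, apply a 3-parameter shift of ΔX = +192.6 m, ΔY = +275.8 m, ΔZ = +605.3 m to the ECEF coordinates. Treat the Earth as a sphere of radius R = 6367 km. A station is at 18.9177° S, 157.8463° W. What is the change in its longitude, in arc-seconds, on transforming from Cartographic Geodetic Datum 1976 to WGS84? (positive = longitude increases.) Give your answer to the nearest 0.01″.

sin φ = -0.324210, cos φ = 0.945985, sin λ = -0.377092, cos λ = -0.926176.
East component: ΔE = −sin λ·ΔX + cos λ·ΔY = −(-0.377092)(192.6) + (-0.926176)(275.8) = -182.81 m.
1° of latitude spans πR/180 = 111125 m; at latitude φ, 1° of longitude spans that × cos φ = 105122.7 m, so Δλ = -182.81 / 105122.7 × 3600 = -6.260″.

Δλ = -6.26″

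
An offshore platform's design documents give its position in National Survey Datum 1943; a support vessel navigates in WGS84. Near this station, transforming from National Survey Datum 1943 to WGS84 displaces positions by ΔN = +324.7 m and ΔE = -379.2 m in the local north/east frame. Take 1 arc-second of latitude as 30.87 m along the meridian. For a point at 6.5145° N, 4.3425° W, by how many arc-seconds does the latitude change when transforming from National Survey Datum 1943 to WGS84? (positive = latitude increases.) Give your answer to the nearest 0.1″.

Δφ = 10.5″

1″ of latitude = 30.87 m, so Δφ = 324.7 / 30.87 = 10.518″.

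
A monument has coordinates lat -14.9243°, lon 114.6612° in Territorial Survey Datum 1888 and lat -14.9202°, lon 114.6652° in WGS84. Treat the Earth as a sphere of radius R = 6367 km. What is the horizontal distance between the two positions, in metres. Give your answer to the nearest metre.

626 m

Δφ = -14.9202° − -14.9243° = +0.0041°; Δλ = 114.6652° − 114.6612° = +0.0040°.
1° along a meridian = πR/180 = 111125 m.
ΔN = Δφ × 111125 = 455.6 m; ΔE = Δλ × 111125 × cos(-14.9243°) = +0.0040 × 111125 × 0.966267 = 429.5 m.
Distance = √(ΔE² + ΔN²) = √(429.5² + 455.6²) = 626.1 m.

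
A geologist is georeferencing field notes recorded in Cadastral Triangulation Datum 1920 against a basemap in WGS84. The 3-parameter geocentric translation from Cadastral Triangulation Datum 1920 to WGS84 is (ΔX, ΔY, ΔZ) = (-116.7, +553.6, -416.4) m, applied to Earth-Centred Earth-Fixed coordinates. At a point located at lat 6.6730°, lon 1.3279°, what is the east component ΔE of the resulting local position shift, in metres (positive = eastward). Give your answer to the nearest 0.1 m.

ΔE = 556.2 m

The local east axis at (φ, λ) is (−sin λ, cos λ, 0), so ΔE = −sin(1.3279°)·(-116.7) + cos(1.3279°)·553.6 = 556.16 m.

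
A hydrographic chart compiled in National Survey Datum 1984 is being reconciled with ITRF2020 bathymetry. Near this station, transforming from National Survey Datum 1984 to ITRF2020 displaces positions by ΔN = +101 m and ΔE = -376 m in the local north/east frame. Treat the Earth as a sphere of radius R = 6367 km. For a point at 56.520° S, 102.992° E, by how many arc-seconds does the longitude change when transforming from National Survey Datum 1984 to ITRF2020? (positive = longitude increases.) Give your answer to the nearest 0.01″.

Δλ = -22.08″

At latitude -56.520°, cos φ = 0.551646.
One radian of longitude at latitude φ spans R cos φ, so Δλ = ΔE / (R cos φ) = -376.0 / (6367000 × 0.551646) = -1.0705e-04 rad = -22.081″.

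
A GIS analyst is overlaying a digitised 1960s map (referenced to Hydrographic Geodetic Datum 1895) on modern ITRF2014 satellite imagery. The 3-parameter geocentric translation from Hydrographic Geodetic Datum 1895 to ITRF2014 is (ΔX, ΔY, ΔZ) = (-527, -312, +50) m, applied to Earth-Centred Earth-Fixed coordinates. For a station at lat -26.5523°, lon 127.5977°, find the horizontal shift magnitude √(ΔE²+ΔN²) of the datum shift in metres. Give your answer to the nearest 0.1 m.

612.9 m

The local east axis at (φ, λ) is (−sin λ, cos λ, 0), so ΔE = −sin(127.5977°)·(-527) + cos(127.5977°)·(-312) = 607.90 m.
The local north axis is (−sin φ cos λ, −sin φ sin λ, cos φ), giving ΔN = 143.728 − 110.503 + 44.726 = 77.95 m.
Horizontal magnitude = √(ΔE² + ΔN²) = √(607.90² + 77.95²) = 612.88 m.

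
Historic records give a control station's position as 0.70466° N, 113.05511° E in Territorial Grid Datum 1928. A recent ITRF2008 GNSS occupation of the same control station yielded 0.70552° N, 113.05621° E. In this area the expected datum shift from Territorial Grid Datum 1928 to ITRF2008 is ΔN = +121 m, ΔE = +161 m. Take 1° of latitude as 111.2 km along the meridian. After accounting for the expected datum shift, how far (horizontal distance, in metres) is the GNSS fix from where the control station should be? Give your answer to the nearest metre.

Observed coordinate differences: Δφ = +0.00086°, Δλ = +0.00110°.
Converting to metres (1° lat = 111200 m, cos φ = 0.999924): observed ΔN = 95.6 m, observed ΔE = 122.3 m.
Subtracting the expected shift leaves a residual of 95.6 − (121) = -25.4 m north and 122.3 − (161) = -38.7 m east.
Residual distance = √((-25.4)² + (-38.7)²) = 46.3 m.

46 m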